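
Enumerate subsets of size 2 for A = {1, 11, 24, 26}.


|A| = 4, so A has C(4,2) = 6 subsets of size 2.
Enumerate by choosing 2 elements from A at a time:
{1, 11}, {1, 24}, {1, 26}, {11, 24}, {11, 26}, {24, 26}

2-element subsets (6 total): {1, 11}, {1, 24}, {1, 26}, {11, 24}, {11, 26}, {24, 26}


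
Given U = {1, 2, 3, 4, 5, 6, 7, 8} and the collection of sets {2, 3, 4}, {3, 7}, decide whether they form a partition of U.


A partition requires: (1) non-empty parts, (2) pairwise disjoint, (3) union = U
Parts: {2, 3, 4}, {3, 7}
Union of parts: {2, 3, 4, 7}
U = {1, 2, 3, 4, 5, 6, 7, 8}
All non-empty? True
Pairwise disjoint? False
Covers U? False

No, not a valid partition


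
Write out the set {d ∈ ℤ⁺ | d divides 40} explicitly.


Checking each candidate:
Condition: positive divisors of 40
Result = {1, 2, 4, 5, 8, 10, 20, 40}

{1, 2, 4, 5, 8, 10, 20, 40}


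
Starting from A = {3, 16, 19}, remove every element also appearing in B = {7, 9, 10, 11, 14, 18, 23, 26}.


A \ B = elements in A but not in B
A = {3, 16, 19}
B = {7, 9, 10, 11, 14, 18, 23, 26}
Remove from A any elements in B
A \ B = {3, 16, 19}

A \ B = {3, 16, 19}


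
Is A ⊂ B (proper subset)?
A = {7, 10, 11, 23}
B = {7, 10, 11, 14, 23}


A ⊂ B requires: A ⊆ B AND A ≠ B.
A ⊆ B? Yes
A = B? No
A ⊂ B: Yes (A is a proper subset of B)

Yes, A ⊂ B


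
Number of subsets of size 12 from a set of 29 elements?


C(n,k) = n! / (k!(n-k)!)
C(29,12) = 29! / (12!17!)
= 51895935

C(29,12) = 51895935


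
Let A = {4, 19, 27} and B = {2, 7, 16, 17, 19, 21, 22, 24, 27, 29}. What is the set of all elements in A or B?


A ∪ B = all elements in A or B (or both)
A = {4, 19, 27}
B = {2, 7, 16, 17, 19, 21, 22, 24, 27, 29}
A ∪ B = {2, 4, 7, 16, 17, 19, 21, 22, 24, 27, 29}

A ∪ B = {2, 4, 7, 16, 17, 19, 21, 22, 24, 27, 29}


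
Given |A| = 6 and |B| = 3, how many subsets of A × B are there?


A relation from A to B is any subset of A × B.
|A × B| = 6 × 3 = 18
# relations = 2^|A × B| = 2^18 = 262144

Number of relations = 262144


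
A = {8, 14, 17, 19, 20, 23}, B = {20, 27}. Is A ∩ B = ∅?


Disjoint means A ∩ B = ∅.
A ∩ B = {20}
A ∩ B ≠ ∅, so A and B are NOT disjoint.

No, A and B are not disjoint (A ∩ B = {20})


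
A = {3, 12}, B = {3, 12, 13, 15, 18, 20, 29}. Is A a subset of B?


A ⊆ B means every element of A is in B.
All elements of A are in B.
So A ⊆ B.

Yes, A ⊆ B


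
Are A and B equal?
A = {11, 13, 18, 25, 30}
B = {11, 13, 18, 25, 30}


Two sets are equal iff they have exactly the same elements.
A = {11, 13, 18, 25, 30}
B = {11, 13, 18, 25, 30}
Same elements → A = B

Yes, A = B


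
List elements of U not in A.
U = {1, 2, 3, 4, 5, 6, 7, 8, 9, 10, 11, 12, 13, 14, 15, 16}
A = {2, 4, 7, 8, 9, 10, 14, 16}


Aᶜ = U \ A = elements in U but not in A
U = {1, 2, 3, 4, 5, 6, 7, 8, 9, 10, 11, 12, 13, 14, 15, 16}
A = {2, 4, 7, 8, 9, 10, 14, 16}
Aᶜ = {1, 3, 5, 6, 11, 12, 13, 15}

Aᶜ = {1, 3, 5, 6, 11, 12, 13, 15}


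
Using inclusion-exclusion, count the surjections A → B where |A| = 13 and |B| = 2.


n = |A| = 13, k = |B| = 2. Surjections via inclusion-exclusion:
S(n,k) = Σ(-1)^i × C(k,i) × (k-i)^n, i=0 to k
i=0: (-1)^0×C(2,0)×2^13 = 8192
i=1: (-1)^1×C(2,1)×1^13 = -2
i=2: (-1)^2×C(2,2)×0^13 = 0
Total = 8190

Number of surjections = 8190


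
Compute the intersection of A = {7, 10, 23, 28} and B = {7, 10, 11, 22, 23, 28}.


A ∩ B = elements in both A and B
A = {7, 10, 23, 28}
B = {7, 10, 11, 22, 23, 28}
A ∩ B = {7, 10, 23, 28}

A ∩ B = {7, 10, 23, 28}


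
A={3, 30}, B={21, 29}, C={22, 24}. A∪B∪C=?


A ∪ B = {3, 21, 29, 30}
(A ∪ B) ∪ C = {3, 21, 22, 24, 29, 30}

A ∪ B ∪ C = {3, 21, 22, 24, 29, 30}


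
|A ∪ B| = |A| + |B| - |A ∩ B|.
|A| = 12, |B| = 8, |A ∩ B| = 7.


|A ∪ B| = |A| + |B| - |A ∩ B|
= 12 + 8 - 7
= 13

|A ∪ B| = 13


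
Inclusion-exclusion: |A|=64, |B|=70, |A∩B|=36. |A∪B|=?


|A ∪ B| = |A| + |B| - |A ∩ B|
= 64 + 70 - 36
= 98

|A ∪ B| = 98


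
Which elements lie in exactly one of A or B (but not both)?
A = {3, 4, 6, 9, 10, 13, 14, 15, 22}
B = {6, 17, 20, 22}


A △ B = (A \ B) ∪ (B \ A) = elements in exactly one of A or B
A \ B = {3, 4, 9, 10, 13, 14, 15}
B \ A = {17, 20}
A △ B = {3, 4, 9, 10, 13, 14, 15, 17, 20}

A △ B = {3, 4, 9, 10, 13, 14, 15, 17, 20}


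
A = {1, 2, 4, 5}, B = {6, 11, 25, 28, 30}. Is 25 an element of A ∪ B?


A = {1, 2, 4, 5}, B = {6, 11, 25, 28, 30}
A ∪ B = all elements in A or B
A ∪ B = {1, 2, 4, 5, 6, 11, 25, 28, 30}
Checking if 25 ∈ A ∪ B
25 is in A ∪ B → True

25 ∈ A ∪ B


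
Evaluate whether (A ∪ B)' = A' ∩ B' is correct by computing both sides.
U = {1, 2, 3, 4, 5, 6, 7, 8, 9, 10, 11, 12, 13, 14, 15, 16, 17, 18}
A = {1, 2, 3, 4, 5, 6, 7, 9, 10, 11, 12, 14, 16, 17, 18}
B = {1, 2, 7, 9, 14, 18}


LHS: A ∪ B = {1, 2, 3, 4, 5, 6, 7, 9, 10, 11, 12, 14, 16, 17, 18}
(A ∪ B)' = U \ (A ∪ B) = {8, 13, 15}
A' = {8, 13, 15}, B' = {3, 4, 5, 6, 8, 10, 11, 12, 13, 15, 16, 17}
Claimed RHS: A' ∩ B' = {8, 13, 15}
Identity is VALID: LHS = RHS = {8, 13, 15} ✓

Identity is valid. (A ∪ B)' = A' ∩ B' = {8, 13, 15}


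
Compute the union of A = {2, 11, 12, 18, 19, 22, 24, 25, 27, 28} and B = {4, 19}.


A ∪ B = all elements in A or B (or both)
A = {2, 11, 12, 18, 19, 22, 24, 25, 27, 28}
B = {4, 19}
A ∪ B = {2, 4, 11, 12, 18, 19, 22, 24, 25, 27, 28}

A ∪ B = {2, 4, 11, 12, 18, 19, 22, 24, 25, 27, 28}


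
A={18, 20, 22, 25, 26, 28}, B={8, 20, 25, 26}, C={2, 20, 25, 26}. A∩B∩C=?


A ∩ B = {20, 25, 26}
(A ∩ B) ∩ C = {20, 25, 26}

A ∩ B ∩ C = {20, 25, 26}


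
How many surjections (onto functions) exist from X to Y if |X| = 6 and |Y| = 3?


n = |X| = 6, k = |Y| = 3. Surjections via inclusion-exclusion:
S(n,k) = Σ(-1)^i × C(k,i) × (k-i)^n, i=0 to k
i=0: (-1)^0×C(3,0)×3^6 = 729
i=1: (-1)^1×C(3,1)×2^6 = -192
i=2: (-1)^2×C(3,2)×1^6 = 3
i=3: (-1)^3×C(3,3)×0^6 = 0
Total = 540

Number of surjections = 540


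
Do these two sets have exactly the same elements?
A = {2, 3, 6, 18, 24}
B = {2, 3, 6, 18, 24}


Two sets are equal iff they have exactly the same elements.
A = {2, 3, 6, 18, 24}
B = {2, 3, 6, 18, 24}
Same elements → A = B

Yes, A = B


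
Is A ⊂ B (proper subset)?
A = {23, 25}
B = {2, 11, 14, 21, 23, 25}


A ⊂ B requires: A ⊆ B AND A ≠ B.
A ⊆ B? Yes
A = B? No
A ⊂ B: Yes (A is a proper subset of B)

Yes, A ⊂ B


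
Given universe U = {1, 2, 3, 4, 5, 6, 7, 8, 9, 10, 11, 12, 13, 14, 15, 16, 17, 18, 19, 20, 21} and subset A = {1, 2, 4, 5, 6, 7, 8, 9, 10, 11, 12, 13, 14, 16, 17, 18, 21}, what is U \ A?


Aᶜ = U \ A = elements in U but not in A
U = {1, 2, 3, 4, 5, 6, 7, 8, 9, 10, 11, 12, 13, 14, 15, 16, 17, 18, 19, 20, 21}
A = {1, 2, 4, 5, 6, 7, 8, 9, 10, 11, 12, 13, 14, 16, 17, 18, 21}
Aᶜ = {3, 15, 19, 20}

Aᶜ = {3, 15, 19, 20}


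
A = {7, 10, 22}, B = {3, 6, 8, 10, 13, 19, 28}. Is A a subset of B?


A ⊆ B means every element of A is in B.
Elements in A not in B: {7, 22}
So A ⊄ B.

No, A ⊄ B


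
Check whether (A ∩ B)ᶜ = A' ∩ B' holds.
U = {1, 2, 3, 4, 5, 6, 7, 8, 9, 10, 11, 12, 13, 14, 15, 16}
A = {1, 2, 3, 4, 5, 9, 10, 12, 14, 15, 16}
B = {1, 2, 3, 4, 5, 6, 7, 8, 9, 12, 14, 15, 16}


LHS: A ∩ B = {1, 2, 3, 4, 5, 9, 12, 14, 15, 16}
(A ∩ B)' = U \ (A ∩ B) = {6, 7, 8, 10, 11, 13}
A' = {6, 7, 8, 11, 13}, B' = {10, 11, 13}
Claimed RHS: A' ∩ B' = {11, 13}
Identity is INVALID: LHS = {6, 7, 8, 10, 11, 13} but the RHS claimed here equals {11, 13}. The correct form is (A ∩ B)' = A' ∪ B'.

Identity is invalid: (A ∩ B)' = {6, 7, 8, 10, 11, 13} but A' ∩ B' = {11, 13}. The correct De Morgan law is (A ∩ B)' = A' ∪ B'.


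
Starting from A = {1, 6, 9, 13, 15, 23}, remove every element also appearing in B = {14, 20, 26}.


A \ B = elements in A but not in B
A = {1, 6, 9, 13, 15, 23}
B = {14, 20, 26}
Remove from A any elements in B
A \ B = {1, 6, 9, 13, 15, 23}

A \ B = {1, 6, 9, 13, 15, 23}


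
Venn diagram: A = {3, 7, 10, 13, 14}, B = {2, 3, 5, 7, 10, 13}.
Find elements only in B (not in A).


A = {3, 7, 10, 13, 14}
B = {2, 3, 5, 7, 10, 13}
Region: only in B (not in A)
Elements: {2, 5}

Elements only in B (not in A): {2, 5}


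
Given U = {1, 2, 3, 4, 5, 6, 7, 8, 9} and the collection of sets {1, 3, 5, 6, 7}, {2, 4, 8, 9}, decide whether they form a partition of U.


A partition requires: (1) non-empty parts, (2) pairwise disjoint, (3) union = U
Parts: {1, 3, 5, 6, 7}, {2, 4, 8, 9}
Union of parts: {1, 2, 3, 4, 5, 6, 7, 8, 9}
U = {1, 2, 3, 4, 5, 6, 7, 8, 9}
All non-empty? True
Pairwise disjoint? True
Covers U? True

Yes, valid partition


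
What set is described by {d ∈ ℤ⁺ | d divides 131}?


Checking each candidate:
Condition: positive divisors of 131
Result = {1, 131}

{1, 131}


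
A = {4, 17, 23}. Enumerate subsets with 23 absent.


A subset of A that omits 23 is a subset of A \ {23}, so there are 2^(n-1) = 2^2 = 4 of them.
Subsets excluding 23: ∅, {4}, {17}, {4, 17}

Subsets excluding 23 (4 total): ∅, {4}, {17}, {4, 17}


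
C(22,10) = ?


C(n,k) = n! / (k!(n-k)!)
C(22,10) = 22! / (10!12!)
= 646646

C(22,10) = 646646


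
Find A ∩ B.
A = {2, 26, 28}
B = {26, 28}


A ∩ B = elements in both A and B
A = {2, 26, 28}
B = {26, 28}
A ∩ B = {26, 28}

A ∩ B = {26, 28}


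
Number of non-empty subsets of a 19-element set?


Total subsets = 2^n = 2^19 = 524288
Non-empty subsets exclude the empty set: 2^n - 1
= 524288 - 1
= 524287

Number of non-empty subsets = 524287


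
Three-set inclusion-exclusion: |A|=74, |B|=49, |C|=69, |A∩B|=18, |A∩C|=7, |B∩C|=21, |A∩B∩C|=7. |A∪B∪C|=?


|A∪B∪C| = |A|+|B|+|C| - |A∩B|-|A∩C|-|B∩C| + |A∩B∩C|
= 74+49+69 - 18-7-21 + 7
= 192 - 46 + 7
= 153

|A ∪ B ∪ C| = 153


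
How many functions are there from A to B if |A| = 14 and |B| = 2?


Each of |A| = 14 inputs maps to any of |B| = 2 outputs.
# functions = |B|^|A| = 2^14
= 16384

Number of functions = 16384


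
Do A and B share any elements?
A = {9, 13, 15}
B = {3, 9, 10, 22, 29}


Disjoint means A ∩ B = ∅.
A ∩ B = {9}
A ∩ B ≠ ∅, so A and B are NOT disjoint.

Yes — A and B share the element(s) of A ∩ B = {9}, so they are not disjoint


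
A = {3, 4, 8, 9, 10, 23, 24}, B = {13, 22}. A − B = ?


A \ B = elements in A but not in B
A = {3, 4, 8, 9, 10, 23, 24}
B = {13, 22}
Remove from A any elements in B
A \ B = {3, 4, 8, 9, 10, 23, 24}

A \ B = {3, 4, 8, 9, 10, 23, 24}


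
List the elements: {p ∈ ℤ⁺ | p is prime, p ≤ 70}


Checking each candidate:
Condition: primes ≤ 70
Result = {2, 3, 5, 7, 11, 13, 17, 19, 23, 29, 31, 37, 41, 43, 47, 53, 59, 61, 67}

{2, 3, 5, 7, 11, 13, 17, 19, 23, 29, 31, 37, 41, 43, 47, 53, 59, 61, 67}


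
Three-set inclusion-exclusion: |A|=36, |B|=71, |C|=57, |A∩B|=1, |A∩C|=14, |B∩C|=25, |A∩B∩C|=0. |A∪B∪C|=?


|A∪B∪C| = |A|+|B|+|C| - |A∩B|-|A∩C|-|B∩C| + |A∩B∩C|
= 36+71+57 - 1-14-25 + 0
= 164 - 40 + 0
= 124

|A ∪ B ∪ C| = 124


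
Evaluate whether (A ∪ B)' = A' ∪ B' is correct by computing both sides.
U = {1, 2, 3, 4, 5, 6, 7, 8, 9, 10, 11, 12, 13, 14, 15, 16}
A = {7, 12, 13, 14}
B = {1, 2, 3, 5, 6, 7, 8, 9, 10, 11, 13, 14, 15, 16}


LHS: A ∪ B = {1, 2, 3, 5, 6, 7, 8, 9, 10, 11, 12, 13, 14, 15, 16}
(A ∪ B)' = U \ (A ∪ B) = {4}
A' = {1, 2, 3, 4, 5, 6, 8, 9, 10, 11, 15, 16}, B' = {4, 12}
Claimed RHS: A' ∪ B' = {1, 2, 3, 4, 5, 6, 8, 9, 10, 11, 12, 15, 16}
Identity is INVALID: LHS = {4} but the RHS claimed here equals {1, 2, 3, 4, 5, 6, 8, 9, 10, 11, 12, 15, 16}. The correct form is (A ∪ B)' = A' ∩ B'.

Identity is invalid: (A ∪ B)' = {4} but A' ∪ B' = {1, 2, 3, 4, 5, 6, 8, 9, 10, 11, 12, 15, 16}. The correct De Morgan law is (A ∪ B)' = A' ∩ B'.


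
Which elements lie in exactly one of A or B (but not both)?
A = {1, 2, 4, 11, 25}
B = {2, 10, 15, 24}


A △ B = (A \ B) ∪ (B \ A) = elements in exactly one of A or B
A \ B = {1, 4, 11, 25}
B \ A = {10, 15, 24}
A △ B = {1, 4, 10, 11, 15, 24, 25}

A △ B = {1, 4, 10, 11, 15, 24, 25}


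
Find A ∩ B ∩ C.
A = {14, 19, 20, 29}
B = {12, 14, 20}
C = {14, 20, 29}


A ∩ B = {14, 20}
(A ∩ B) ∩ C = {14, 20}

A ∩ B ∩ C = {14, 20}


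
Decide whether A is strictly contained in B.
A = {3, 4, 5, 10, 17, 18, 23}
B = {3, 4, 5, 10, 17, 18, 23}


A ⊂ B requires: A ⊆ B AND A ≠ B.
A ⊆ B? Yes
A = B? Yes
A = B, so A is not a PROPER subset.

No, A is not a proper subset of B


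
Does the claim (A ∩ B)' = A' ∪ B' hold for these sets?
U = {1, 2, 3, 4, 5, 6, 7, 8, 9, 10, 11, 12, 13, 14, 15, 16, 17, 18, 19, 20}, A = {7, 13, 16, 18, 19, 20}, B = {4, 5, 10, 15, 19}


LHS: A ∩ B = {19}
(A ∩ B)' = U \ (A ∩ B) = {1, 2, 3, 4, 5, 6, 7, 8, 9, 10, 11, 12, 13, 14, 15, 16, 17, 18, 20}
A' = {1, 2, 3, 4, 5, 6, 8, 9, 10, 11, 12, 14, 15, 17}, B' = {1, 2, 3, 6, 7, 8, 9, 11, 12, 13, 14, 16, 17, 18, 20}
Claimed RHS: A' ∪ B' = {1, 2, 3, 4, 5, 6, 7, 8, 9, 10, 11, 12, 13, 14, 15, 16, 17, 18, 20}
Identity is VALID: LHS = RHS = {1, 2, 3, 4, 5, 6, 7, 8, 9, 10, 11, 12, 13, 14, 15, 16, 17, 18, 20} ✓

Identity is valid. (A ∩ B)' = A' ∪ B' = {1, 2, 3, 4, 5, 6, 7, 8, 9, 10, 11, 12, 13, 14, 15, 16, 17, 18, 20}


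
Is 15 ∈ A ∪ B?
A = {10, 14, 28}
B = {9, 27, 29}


A = {10, 14, 28}, B = {9, 27, 29}
A ∪ B = all elements in A or B
A ∪ B = {9, 10, 14, 27, 28, 29}
Checking if 15 ∈ A ∪ B
15 is not in A ∪ B → False

15 ∉ A ∪ B


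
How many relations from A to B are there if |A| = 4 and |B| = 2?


A relation from A to B is any subset of A × B.
|A × B| = 4 × 2 = 8
# relations = 2^|A × B| = 2^8 = 256

Number of relations = 256


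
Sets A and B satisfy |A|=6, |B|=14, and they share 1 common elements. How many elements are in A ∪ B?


|A ∪ B| = |A| + |B| - |A ∩ B|
= 6 + 14 - 1
= 19

|A ∪ B| = 19


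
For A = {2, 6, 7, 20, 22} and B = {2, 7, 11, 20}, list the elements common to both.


A ∩ B = elements in both A and B
A = {2, 6, 7, 20, 22}
B = {2, 7, 11, 20}
A ∩ B = {2, 7, 20}

A ∩ B = {2, 7, 20}


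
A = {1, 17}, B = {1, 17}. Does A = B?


Two sets are equal iff they have exactly the same elements.
A = {1, 17}
B = {1, 17}
Same elements → A = B

Yes, A = B


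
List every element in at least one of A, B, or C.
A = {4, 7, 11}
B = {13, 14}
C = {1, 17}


A ∪ B = {4, 7, 11, 13, 14}
(A ∪ B) ∪ C = {1, 4, 7, 11, 13, 14, 17}

A ∪ B ∪ C = {1, 4, 7, 11, 13, 14, 17}


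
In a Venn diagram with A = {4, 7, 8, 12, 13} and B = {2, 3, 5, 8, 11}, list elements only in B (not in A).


A = {4, 7, 8, 12, 13}
B = {2, 3, 5, 8, 11}
Region: only in B (not in A)
Elements: {2, 3, 5, 11}

Elements only in B (not in A): {2, 3, 5, 11}


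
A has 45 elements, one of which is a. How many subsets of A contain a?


Subsets of A containing a correspond to subsets of A \ {a}, which has 44 elements.
Count = 2^(n-1) = 2^44
= 17592186044416

Number of subsets containing a = 17592186044416


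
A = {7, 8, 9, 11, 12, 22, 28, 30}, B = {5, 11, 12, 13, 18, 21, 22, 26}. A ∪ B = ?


A ∪ B = all elements in A or B (or both)
A = {7, 8, 9, 11, 12, 22, 28, 30}
B = {5, 11, 12, 13, 18, 21, 22, 26}
A ∪ B = {5, 7, 8, 9, 11, 12, 13, 18, 21, 22, 26, 28, 30}

A ∪ B = {5, 7, 8, 9, 11, 12, 13, 18, 21, 22, 26, 28, 30}


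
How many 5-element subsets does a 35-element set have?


C(n,k) = n! / (k!(n-k)!)
C(35,5) = 35! / (5!30!)
= 324632

C(35,5) = 324632


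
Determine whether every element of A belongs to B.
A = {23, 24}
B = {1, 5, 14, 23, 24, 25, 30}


A ⊆ B means every element of A is in B.
All elements of A are in B.
So A ⊆ B.

Yes, A ⊆ B


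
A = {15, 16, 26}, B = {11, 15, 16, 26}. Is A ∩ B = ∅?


Disjoint means A ∩ B = ∅.
A ∩ B = {15, 16, 26}
A ∩ B ≠ ∅, so A and B are NOT disjoint.

No, A and B are not disjoint (A ∩ B = {15, 16, 26})


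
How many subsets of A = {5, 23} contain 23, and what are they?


A subset of A contains 23 iff the remaining 1 elements form any subset of A \ {23}.
Count: 2^(n-1) = 2^1 = 2
Subsets containing 23: {23}, {5, 23}

Subsets containing 23 (2 total): {23}, {5, 23}


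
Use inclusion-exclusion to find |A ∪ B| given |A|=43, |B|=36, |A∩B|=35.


|A ∪ B| = |A| + |B| - |A ∩ B|
= 43 + 36 - 35
= 44

|A ∪ B| = 44


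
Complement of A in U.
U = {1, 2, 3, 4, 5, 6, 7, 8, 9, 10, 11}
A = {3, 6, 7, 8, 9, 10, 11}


Aᶜ = U \ A = elements in U but not in A
U = {1, 2, 3, 4, 5, 6, 7, 8, 9, 10, 11}
A = {3, 6, 7, 8, 9, 10, 11}
Aᶜ = {1, 2, 4, 5}

Aᶜ = {1, 2, 4, 5}


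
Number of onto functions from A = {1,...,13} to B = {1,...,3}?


n = |A| = 13, k = |B| = 3. Surjections via inclusion-exclusion:
S(n,k) = Σ(-1)^i × C(k,i) × (k-i)^n, i=0 to k
i=0: (-1)^0×C(3,0)×3^13 = 1594323
i=1: (-1)^1×C(3,1)×2^13 = -24576
i=2: (-1)^2×C(3,2)×1^13 = 3
i=3: (-1)^3×C(3,3)×0^13 = 0
Total = 1569750

Number of surjections = 1569750


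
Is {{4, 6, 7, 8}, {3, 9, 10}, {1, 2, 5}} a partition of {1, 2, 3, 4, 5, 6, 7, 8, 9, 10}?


A partition requires: (1) non-empty parts, (2) pairwise disjoint, (3) union = U
Parts: {4, 6, 7, 8}, {3, 9, 10}, {1, 2, 5}
Union of parts: {1, 2, 3, 4, 5, 6, 7, 8, 9, 10}
U = {1, 2, 3, 4, 5, 6, 7, 8, 9, 10}
All non-empty? True
Pairwise disjoint? True
Covers U? True

Yes, valid partition


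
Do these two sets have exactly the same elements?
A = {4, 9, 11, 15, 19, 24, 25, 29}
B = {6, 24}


Two sets are equal iff they have exactly the same elements.
A = {4, 9, 11, 15, 19, 24, 25, 29}
B = {6, 24}
Differences: {4, 6, 9, 11, 15, 19, 25, 29}
A ≠ B

No, A ≠ B


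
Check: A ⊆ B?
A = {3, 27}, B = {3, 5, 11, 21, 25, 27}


A ⊆ B means every element of A is in B.
All elements of A are in B.
So A ⊆ B.

Yes, A ⊆ B


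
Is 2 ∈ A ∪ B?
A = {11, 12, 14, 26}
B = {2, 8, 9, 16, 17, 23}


A = {11, 12, 14, 26}, B = {2, 8, 9, 16, 17, 23}
A ∪ B = all elements in A or B
A ∪ B = {2, 8, 9, 11, 12, 14, 16, 17, 23, 26}
Checking if 2 ∈ A ∪ B
2 is in A ∪ B → True

2 ∈ A ∪ B


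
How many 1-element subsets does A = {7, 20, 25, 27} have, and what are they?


|A| = 4, so A has C(4,1) = 4 subsets of size 1.
Enumerate by choosing 1 elements from A at a time:
{7}, {20}, {25}, {27}

1-element subsets (4 total): {7}, {20}, {25}, {27}


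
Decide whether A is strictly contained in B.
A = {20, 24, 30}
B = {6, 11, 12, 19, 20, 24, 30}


A ⊂ B requires: A ⊆ B AND A ≠ B.
A ⊆ B? Yes
A = B? No
A ⊂ B: Yes (A is a proper subset of B)

Yes, A ⊂ B


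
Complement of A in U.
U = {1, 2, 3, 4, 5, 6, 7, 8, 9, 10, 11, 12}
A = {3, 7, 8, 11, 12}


Aᶜ = U \ A = elements in U but not in A
U = {1, 2, 3, 4, 5, 6, 7, 8, 9, 10, 11, 12}
A = {3, 7, 8, 11, 12}
Aᶜ = {1, 2, 4, 5, 6, 9, 10}

Aᶜ = {1, 2, 4, 5, 6, 9, 10}


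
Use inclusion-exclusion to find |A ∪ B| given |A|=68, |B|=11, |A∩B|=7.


|A ∪ B| = |A| + |B| - |A ∩ B|
= 68 + 11 - 7
= 72

|A ∪ B| = 72


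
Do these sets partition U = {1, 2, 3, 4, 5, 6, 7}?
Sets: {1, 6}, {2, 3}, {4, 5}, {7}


A partition requires: (1) non-empty parts, (2) pairwise disjoint, (3) union = U
Parts: {1, 6}, {2, 3}, {4, 5}, {7}
Union of parts: {1, 2, 3, 4, 5, 6, 7}
U = {1, 2, 3, 4, 5, 6, 7}
All non-empty? True
Pairwise disjoint? True
Covers U? True

Yes, valid partition


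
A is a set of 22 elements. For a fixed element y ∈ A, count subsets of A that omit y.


Subsets of A avoiding y are subsets of A \ {y}, which has 21 elements.
Count = 2^(n-1) = 2^21
= 2097152

Number of subsets avoiding y = 2097152


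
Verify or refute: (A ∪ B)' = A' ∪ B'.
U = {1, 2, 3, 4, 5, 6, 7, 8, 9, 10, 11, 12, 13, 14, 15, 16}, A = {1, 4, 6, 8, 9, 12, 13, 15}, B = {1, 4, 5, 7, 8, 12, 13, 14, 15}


LHS: A ∪ B = {1, 4, 5, 6, 7, 8, 9, 12, 13, 14, 15}
(A ∪ B)' = U \ (A ∪ B) = {2, 3, 10, 11, 16}
A' = {2, 3, 5, 7, 10, 11, 14, 16}, B' = {2, 3, 6, 9, 10, 11, 16}
Claimed RHS: A' ∪ B' = {2, 3, 5, 6, 7, 9, 10, 11, 14, 16}
Identity is INVALID: LHS = {2, 3, 10, 11, 16} but the RHS claimed here equals {2, 3, 5, 6, 7, 9, 10, 11, 14, 16}. The correct form is (A ∪ B)' = A' ∩ B'.

Identity is invalid: (A ∪ B)' = {2, 3, 10, 11, 16} but A' ∪ B' = {2, 3, 5, 6, 7, 9, 10, 11, 14, 16}. The correct De Morgan law is (A ∪ B)' = A' ∩ B'.


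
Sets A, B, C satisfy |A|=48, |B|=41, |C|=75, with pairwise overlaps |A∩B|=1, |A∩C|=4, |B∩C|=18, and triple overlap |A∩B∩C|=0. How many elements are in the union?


|A∪B∪C| = |A|+|B|+|C| - |A∩B|-|A∩C|-|B∩C| + |A∩B∩C|
= 48+41+75 - 1-4-18 + 0
= 164 - 23 + 0
= 141

|A ∪ B ∪ C| = 141


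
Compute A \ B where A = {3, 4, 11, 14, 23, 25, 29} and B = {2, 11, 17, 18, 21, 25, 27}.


A \ B = elements in A but not in B
A = {3, 4, 11, 14, 23, 25, 29}
B = {2, 11, 17, 18, 21, 25, 27}
Remove from A any elements in B
A \ B = {3, 4, 14, 23, 29}

A \ B = {3, 4, 14, 23, 29}


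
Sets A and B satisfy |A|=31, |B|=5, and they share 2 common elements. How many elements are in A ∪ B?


|A ∪ B| = |A| + |B| - |A ∩ B|
= 31 + 5 - 2
= 34

|A ∪ B| = 34


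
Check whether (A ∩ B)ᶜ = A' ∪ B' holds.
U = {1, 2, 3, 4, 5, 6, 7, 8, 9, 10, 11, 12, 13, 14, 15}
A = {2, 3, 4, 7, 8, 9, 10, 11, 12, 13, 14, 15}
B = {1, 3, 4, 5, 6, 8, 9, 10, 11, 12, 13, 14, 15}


LHS: A ∩ B = {3, 4, 8, 9, 10, 11, 12, 13, 14, 15}
(A ∩ B)' = U \ (A ∩ B) = {1, 2, 5, 6, 7}
A' = {1, 5, 6}, B' = {2, 7}
Claimed RHS: A' ∪ B' = {1, 2, 5, 6, 7}
Identity is VALID: LHS = RHS = {1, 2, 5, 6, 7} ✓

Identity is valid. (A ∩ B)' = A' ∪ B' = {1, 2, 5, 6, 7}


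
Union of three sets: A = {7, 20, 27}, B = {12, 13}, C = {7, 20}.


A ∪ B = {7, 12, 13, 20, 27}
(A ∪ B) ∪ C = {7, 12, 13, 20, 27}

A ∪ B ∪ C = {7, 12, 13, 20, 27}


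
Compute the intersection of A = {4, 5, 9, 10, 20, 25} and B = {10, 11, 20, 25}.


A ∩ B = elements in both A and B
A = {4, 5, 9, 10, 20, 25}
B = {10, 11, 20, 25}
A ∩ B = {10, 20, 25}

A ∩ B = {10, 20, 25}


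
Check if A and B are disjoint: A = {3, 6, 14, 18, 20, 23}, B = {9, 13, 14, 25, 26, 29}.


Disjoint means A ∩ B = ∅.
A ∩ B = {14}
A ∩ B ≠ ∅, so A and B are NOT disjoint.

No, A and B are not disjoint (A ∩ B = {14})


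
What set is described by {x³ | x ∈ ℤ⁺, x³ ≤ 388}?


Checking each candidate:
Condition: positive perfect cubes ≤ 388
Result = {1, 8, 27, 64, 125, 216, 343}

{1, 8, 27, 64, 125, 216, 343}


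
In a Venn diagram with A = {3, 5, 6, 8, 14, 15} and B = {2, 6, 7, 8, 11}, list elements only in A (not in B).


A = {3, 5, 6, 8, 14, 15}
B = {2, 6, 7, 8, 11}
Region: only in A (not in B)
Elements: {3, 5, 14, 15}

Elements only in A (not in B): {3, 5, 14, 15}


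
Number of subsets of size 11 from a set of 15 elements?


C(n,k) = n! / (k!(n-k)!)
C(15,11) = 15! / (11!4!)
= 1365

C(15,11) = 1365


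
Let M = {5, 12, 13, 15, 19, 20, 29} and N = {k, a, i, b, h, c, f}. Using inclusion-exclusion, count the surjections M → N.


n = |M| = 7, k = |N| = 7. Surjections via inclusion-exclusion:
S(n,k) = Σ(-1)^i × C(k,i) × (k-i)^n, i=0 to k
i=0: (-1)^0×C(7,0)×7^7 = 823543
i=1: (-1)^1×C(7,1)×6^7 = -1959552
i=2: (-1)^2×C(7,2)×5^7 = 1640625
i=3: (-1)^3×C(7,3)×4^7 = -573440
i=4: (-1)^4×C(7,4)×3^7 = 76545
i=5: (-1)^5×C(7,5)×2^7 = -2688
i=6: (-1)^6×C(7,6)×1^7 = 7
i=7: (-1)^7×C(7,7)×0^7 = 0
Total = 5040

Number of surjections = 5040


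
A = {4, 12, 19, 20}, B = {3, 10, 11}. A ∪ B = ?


A ∪ B = all elements in A or B (or both)
A = {4, 12, 19, 20}
B = {3, 10, 11}
A ∪ B = {3, 4, 10, 11, 12, 19, 20}

A ∪ B = {3, 4, 10, 11, 12, 19, 20}


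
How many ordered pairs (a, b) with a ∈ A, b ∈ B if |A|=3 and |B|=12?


|A × B| = |A| × |B|
= 3 × 12
= 36

|A × B| = 36


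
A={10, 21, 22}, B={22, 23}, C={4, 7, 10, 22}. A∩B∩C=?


A ∩ B = {22}
(A ∩ B) ∩ C = {22}

A ∩ B ∩ C = {22}


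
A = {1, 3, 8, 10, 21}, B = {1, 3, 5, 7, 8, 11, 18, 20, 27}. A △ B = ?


A △ B = (A \ B) ∪ (B \ A) = elements in exactly one of A or B
A \ B = {10, 21}
B \ A = {5, 7, 11, 18, 20, 27}
A △ B = {5, 7, 10, 11, 18, 20, 21, 27}

A △ B = {5, 7, 10, 11, 18, 20, 21, 27}


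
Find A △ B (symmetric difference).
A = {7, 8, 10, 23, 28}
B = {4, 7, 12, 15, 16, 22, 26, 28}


A △ B = (A \ B) ∪ (B \ A) = elements in exactly one of A or B
A \ B = {8, 10, 23}
B \ A = {4, 12, 15, 16, 22, 26}
A △ B = {4, 8, 10, 12, 15, 16, 22, 23, 26}

A △ B = {4, 8, 10, 12, 15, 16, 22, 23, 26}


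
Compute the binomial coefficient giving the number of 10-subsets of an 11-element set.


C(n,k) = n! / (k!(n-k)!)
C(11,10) = 11! / (10!1!)
= 11

C(11,10) = 11


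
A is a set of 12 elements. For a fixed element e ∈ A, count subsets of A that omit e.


Subsets of A avoiding e are subsets of A \ {e}, which has 11 elements.
Count = 2^(n-1) = 2^11
= 2048

Number of subsets avoiding e = 2048


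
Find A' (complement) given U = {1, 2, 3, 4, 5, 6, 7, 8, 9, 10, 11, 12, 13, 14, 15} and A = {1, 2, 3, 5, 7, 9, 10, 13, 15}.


Aᶜ = U \ A = elements in U but not in A
U = {1, 2, 3, 4, 5, 6, 7, 8, 9, 10, 11, 12, 13, 14, 15}
A = {1, 2, 3, 5, 7, 9, 10, 13, 15}
Aᶜ = {4, 6, 8, 11, 12, 14}

Aᶜ = {4, 6, 8, 11, 12, 14}


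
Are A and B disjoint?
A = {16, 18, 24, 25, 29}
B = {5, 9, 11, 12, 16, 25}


Disjoint means A ∩ B = ∅.
A ∩ B = {16, 25}
A ∩ B ≠ ∅, so A and B are NOT disjoint.

No, A and B are not disjoint (A ∩ B = {16, 25})


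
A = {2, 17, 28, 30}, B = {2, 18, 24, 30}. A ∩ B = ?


A ∩ B = elements in both A and B
A = {2, 17, 28, 30}
B = {2, 18, 24, 30}
A ∩ B = {2, 30}

A ∩ B = {2, 30}


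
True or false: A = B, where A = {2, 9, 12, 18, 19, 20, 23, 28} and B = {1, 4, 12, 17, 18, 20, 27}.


Two sets are equal iff they have exactly the same elements.
A = {2, 9, 12, 18, 19, 20, 23, 28}
B = {1, 4, 12, 17, 18, 20, 27}
Differences: {1, 2, 4, 9, 17, 19, 23, 27, 28}
A ≠ B

No, A ≠ B


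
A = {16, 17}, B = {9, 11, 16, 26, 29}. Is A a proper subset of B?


A ⊂ B requires: A ⊆ B AND A ≠ B.
A ⊆ B? No
A ⊄ B, so A is not a proper subset.

No, A is not a proper subset of B


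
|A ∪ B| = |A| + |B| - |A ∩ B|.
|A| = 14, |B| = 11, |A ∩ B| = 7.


|A ∪ B| = |A| + |B| - |A ∩ B|
= 14 + 11 - 7
= 18

|A ∪ B| = 18


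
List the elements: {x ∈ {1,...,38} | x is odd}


Checking each candidate:
Condition: odd numbers in {1,...,38}
Result = {1, 3, 5, 7, 9, 11, 13, 15, 17, 19, 21, 23, 25, 27, 29, 31, 33, 35, 37}

{1, 3, 5, 7, 9, 11, 13, 15, 17, 19, 21, 23, 25, 27, 29, 31, 33, 35, 37}


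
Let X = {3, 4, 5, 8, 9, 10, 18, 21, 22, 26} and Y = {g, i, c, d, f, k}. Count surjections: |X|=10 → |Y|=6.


n = |X| = 10, k = |Y| = 6. Surjections via inclusion-exclusion:
S(n,k) = Σ(-1)^i × C(k,i) × (k-i)^n, i=0 to k
i=0: (-1)^0×C(6,0)×6^10 = 60466176
i=1: (-1)^1×C(6,1)×5^10 = -58593750
i=2: (-1)^2×C(6,2)×4^10 = 15728640
i=3: (-1)^3×C(6,3)×3^10 = -1180980
i=4: (-1)^4×C(6,4)×2^10 = 15360
i=5: (-1)^5×C(6,5)×1^10 = -6
i=6: (-1)^6×C(6,6)×0^10 = 0
Total = 16435440

Number of surjections = 16435440


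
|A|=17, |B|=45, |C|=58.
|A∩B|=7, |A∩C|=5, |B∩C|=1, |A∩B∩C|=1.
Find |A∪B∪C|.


|A∪B∪C| = |A|+|B|+|C| - |A∩B|-|A∩C|-|B∩C| + |A∩B∩C|
= 17+45+58 - 7-5-1 + 1
= 120 - 13 + 1
= 108

|A ∪ B ∪ C| = 108


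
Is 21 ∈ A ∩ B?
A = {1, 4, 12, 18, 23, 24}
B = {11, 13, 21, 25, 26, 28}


A = {1, 4, 12, 18, 23, 24}, B = {11, 13, 21, 25, 26, 28}
A ∩ B = elements in both A and B
A ∩ B = ∅
Checking if 21 ∈ A ∩ B
21 is not in A ∩ B → False

21 ∉ A ∩ B


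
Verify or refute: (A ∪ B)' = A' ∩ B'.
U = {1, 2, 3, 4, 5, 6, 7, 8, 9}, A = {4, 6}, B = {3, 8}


LHS: A ∪ B = {3, 4, 6, 8}
(A ∪ B)' = U \ (A ∪ B) = {1, 2, 5, 7, 9}
A' = {1, 2, 3, 5, 7, 8, 9}, B' = {1, 2, 4, 5, 6, 7, 9}
Claimed RHS: A' ∩ B' = {1, 2, 5, 7, 9}
Identity is VALID: LHS = RHS = {1, 2, 5, 7, 9} ✓

Identity is valid. (A ∪ B)' = A' ∩ B' = {1, 2, 5, 7, 9}


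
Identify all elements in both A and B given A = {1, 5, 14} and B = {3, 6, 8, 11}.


A = {1, 5, 14}
B = {3, 6, 8, 11}
Region: in both A and B
Elements: ∅

Elements in both A and B: ∅


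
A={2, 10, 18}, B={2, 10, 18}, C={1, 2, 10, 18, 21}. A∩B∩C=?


A ∩ B = {2, 10, 18}
(A ∩ B) ∩ C = {2, 10, 18}

A ∩ B ∩ C = {2, 10, 18}


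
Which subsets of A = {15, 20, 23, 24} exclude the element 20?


A subset of A that omits 20 is a subset of A \ {20}, so there are 2^(n-1) = 2^3 = 8 of them.
Subsets excluding 20: ∅, {15}, {23}, {24}, {15, 23}, {15, 24}, {23, 24}, {15, 23, 24}

Subsets excluding 20 (8 total): ∅, {15}, {23}, {24}, {15, 23}, {15, 24}, {23, 24}, {15, 23, 24}


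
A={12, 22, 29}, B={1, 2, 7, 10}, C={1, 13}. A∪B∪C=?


A ∪ B = {1, 2, 7, 10, 12, 22, 29}
(A ∪ B) ∪ C = {1, 2, 7, 10, 12, 13, 22, 29}

A ∪ B ∪ C = {1, 2, 7, 10, 12, 13, 22, 29}


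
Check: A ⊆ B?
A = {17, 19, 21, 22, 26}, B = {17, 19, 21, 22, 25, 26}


A ⊆ B means every element of A is in B.
All elements of A are in B.
So A ⊆ B.

Yes, A ⊆ B


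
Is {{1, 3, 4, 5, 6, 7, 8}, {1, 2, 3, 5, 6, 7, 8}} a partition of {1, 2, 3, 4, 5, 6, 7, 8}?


A partition requires: (1) non-empty parts, (2) pairwise disjoint, (3) union = U
Parts: {1, 3, 4, 5, 6, 7, 8}, {1, 2, 3, 5, 6, 7, 8}
Union of parts: {1, 2, 3, 4, 5, 6, 7, 8}
U = {1, 2, 3, 4, 5, 6, 7, 8}
All non-empty? True
Pairwise disjoint? False
Covers U? True

No, not a valid partition


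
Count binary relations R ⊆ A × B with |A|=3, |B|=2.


A relation from A to B is any subset of A × B.
|A × B| = 3 × 2 = 6
# relations = 2^|A × B| = 2^6 = 64

Number of relations = 64


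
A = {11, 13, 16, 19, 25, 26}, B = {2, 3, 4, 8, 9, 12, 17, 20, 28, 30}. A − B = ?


A \ B = elements in A but not in B
A = {11, 13, 16, 19, 25, 26}
B = {2, 3, 4, 8, 9, 12, 17, 20, 28, 30}
Remove from A any elements in B
A \ B = {11, 13, 16, 19, 25, 26}

A \ B = {11, 13, 16, 19, 25, 26}


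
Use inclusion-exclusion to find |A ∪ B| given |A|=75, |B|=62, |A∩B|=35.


|A ∪ B| = |A| + |B| - |A ∩ B|
= 75 + 62 - 35
= 102

|A ∪ B| = 102


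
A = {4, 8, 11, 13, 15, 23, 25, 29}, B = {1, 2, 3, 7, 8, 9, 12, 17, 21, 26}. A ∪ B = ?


A ∪ B = all elements in A or B (or both)
A = {4, 8, 11, 13, 15, 23, 25, 29}
B = {1, 2, 3, 7, 8, 9, 12, 17, 21, 26}
A ∪ B = {1, 2, 3, 4, 7, 8, 9, 11, 12, 13, 15, 17, 21, 23, 25, 26, 29}

A ∪ B = {1, 2, 3, 4, 7, 8, 9, 11, 12, 13, 15, 17, 21, 23, 25, 26, 29}


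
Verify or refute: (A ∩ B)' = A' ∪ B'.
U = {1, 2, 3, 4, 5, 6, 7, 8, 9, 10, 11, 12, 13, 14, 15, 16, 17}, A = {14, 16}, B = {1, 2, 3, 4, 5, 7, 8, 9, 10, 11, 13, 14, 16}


LHS: A ∩ B = {14, 16}
(A ∩ B)' = U \ (A ∩ B) = {1, 2, 3, 4, 5, 6, 7, 8, 9, 10, 11, 12, 13, 15, 17}
A' = {1, 2, 3, 4, 5, 6, 7, 8, 9, 10, 11, 12, 13, 15, 17}, B' = {6, 12, 15, 17}
Claimed RHS: A' ∪ B' = {1, 2, 3, 4, 5, 6, 7, 8, 9, 10, 11, 12, 13, 15, 17}
Identity is VALID: LHS = RHS = {1, 2, 3, 4, 5, 6, 7, 8, 9, 10, 11, 12, 13, 15, 17} ✓

Identity is valid. (A ∩ B)' = A' ∪ B' = {1, 2, 3, 4, 5, 6, 7, 8, 9, 10, 11, 12, 13, 15, 17}


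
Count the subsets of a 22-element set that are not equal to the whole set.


Total subsets = 2^n = 2^22 = 4194304
Proper subsets exclude the set itself: 2^n - 1
= 4194304 - 1
= 4194303

Number of proper subsets = 4194303


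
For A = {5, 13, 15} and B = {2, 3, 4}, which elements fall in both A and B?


A = {5, 13, 15}
B = {2, 3, 4}
Region: in both A and B
Elements: ∅

Elements in both A and B: ∅


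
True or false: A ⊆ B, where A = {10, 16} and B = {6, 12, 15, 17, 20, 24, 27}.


A ⊆ B means every element of A is in B.
Elements in A not in B: {10, 16}
So A ⊄ B.

No, A ⊄ B


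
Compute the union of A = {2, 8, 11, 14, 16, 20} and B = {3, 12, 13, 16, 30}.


A ∪ B = all elements in A or B (or both)
A = {2, 8, 11, 14, 16, 20}
B = {3, 12, 13, 16, 30}
A ∪ B = {2, 3, 8, 11, 12, 13, 14, 16, 20, 30}

A ∪ B = {2, 3, 8, 11, 12, 13, 14, 16, 20, 30}


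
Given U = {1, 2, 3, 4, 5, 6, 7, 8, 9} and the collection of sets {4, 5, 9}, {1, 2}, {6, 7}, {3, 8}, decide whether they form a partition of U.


A partition requires: (1) non-empty parts, (2) pairwise disjoint, (3) union = U
Parts: {4, 5, 9}, {1, 2}, {6, 7}, {3, 8}
Union of parts: {1, 2, 3, 4, 5, 6, 7, 8, 9}
U = {1, 2, 3, 4, 5, 6, 7, 8, 9}
All non-empty? True
Pairwise disjoint? True
Covers U? True

Yes, valid partition


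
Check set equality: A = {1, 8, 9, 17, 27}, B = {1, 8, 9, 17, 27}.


Two sets are equal iff they have exactly the same elements.
A = {1, 8, 9, 17, 27}
B = {1, 8, 9, 17, 27}
Same elements → A = B

Yes, A = B


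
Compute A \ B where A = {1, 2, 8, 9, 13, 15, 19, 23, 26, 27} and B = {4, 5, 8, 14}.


A \ B = elements in A but not in B
A = {1, 2, 8, 9, 13, 15, 19, 23, 26, 27}
B = {4, 5, 8, 14}
Remove from A any elements in B
A \ B = {1, 2, 9, 13, 15, 19, 23, 26, 27}

A \ B = {1, 2, 9, 13, 15, 19, 23, 26, 27}


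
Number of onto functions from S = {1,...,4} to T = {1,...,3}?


n = |S| = 4, k = |T| = 3. Surjections via inclusion-exclusion:
S(n,k) = Σ(-1)^i × C(k,i) × (k-i)^n, i=0 to k
i=0: (-1)^0×C(3,0)×3^4 = 81
i=1: (-1)^1×C(3,1)×2^4 = -48
i=2: (-1)^2×C(3,2)×1^4 = 3
i=3: (-1)^3×C(3,3)×0^4 = 0
Total = 36

Number of surjections = 36


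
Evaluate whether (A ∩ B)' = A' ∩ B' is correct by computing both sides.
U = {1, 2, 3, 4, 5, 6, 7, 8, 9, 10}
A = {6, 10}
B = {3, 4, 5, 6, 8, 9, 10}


LHS: A ∩ B = {6, 10}
(A ∩ B)' = U \ (A ∩ B) = {1, 2, 3, 4, 5, 7, 8, 9}
A' = {1, 2, 3, 4, 5, 7, 8, 9}, B' = {1, 2, 7}
Claimed RHS: A' ∩ B' = {1, 2, 7}
Identity is INVALID: LHS = {1, 2, 3, 4, 5, 7, 8, 9} but the RHS claimed here equals {1, 2, 7}. The correct form is (A ∩ B)' = A' ∪ B'.

Identity is invalid: (A ∩ B)' = {1, 2, 3, 4, 5, 7, 8, 9} but A' ∩ B' = {1, 2, 7}. The correct De Morgan law is (A ∩ B)' = A' ∪ B'.


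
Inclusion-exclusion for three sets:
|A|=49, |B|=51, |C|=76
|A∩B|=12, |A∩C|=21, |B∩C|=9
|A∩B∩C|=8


|A∪B∪C| = |A|+|B|+|C| - |A∩B|-|A∩C|-|B∩C| + |A∩B∩C|
= 49+51+76 - 12-21-9 + 8
= 176 - 42 + 8
= 142

|A ∪ B ∪ C| = 142


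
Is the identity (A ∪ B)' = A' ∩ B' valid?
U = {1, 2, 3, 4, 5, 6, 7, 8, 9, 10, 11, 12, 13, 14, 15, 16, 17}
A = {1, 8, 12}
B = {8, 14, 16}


LHS: A ∪ B = {1, 8, 12, 14, 16}
(A ∪ B)' = U \ (A ∪ B) = {2, 3, 4, 5, 6, 7, 9, 10, 11, 13, 15, 17}
A' = {2, 3, 4, 5, 6, 7, 9, 10, 11, 13, 14, 15, 16, 17}, B' = {1, 2, 3, 4, 5, 6, 7, 9, 10, 11, 12, 13, 15, 17}
Claimed RHS: A' ∩ B' = {2, 3, 4, 5, 6, 7, 9, 10, 11, 13, 15, 17}
Identity is VALID: LHS = RHS = {2, 3, 4, 5, 6, 7, 9, 10, 11, 13, 15, 17} ✓

Identity is valid. (A ∪ B)' = A' ∩ B' = {2, 3, 4, 5, 6, 7, 9, 10, 11, 13, 15, 17}


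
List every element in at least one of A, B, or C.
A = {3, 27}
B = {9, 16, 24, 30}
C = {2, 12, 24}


A ∪ B = {3, 9, 16, 24, 27, 30}
(A ∪ B) ∪ C = {2, 3, 9, 12, 16, 24, 27, 30}

A ∪ B ∪ C = {2, 3, 9, 12, 16, 24, 27, 30}


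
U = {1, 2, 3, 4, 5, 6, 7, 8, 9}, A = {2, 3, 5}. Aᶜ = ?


Aᶜ = U \ A = elements in U but not in A
U = {1, 2, 3, 4, 5, 6, 7, 8, 9}
A = {2, 3, 5}
Aᶜ = {1, 4, 6, 7, 8, 9}

Aᶜ = {1, 4, 6, 7, 8, 9}


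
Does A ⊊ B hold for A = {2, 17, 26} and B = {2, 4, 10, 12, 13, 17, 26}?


A ⊂ B requires: A ⊆ B AND A ≠ B.
A ⊆ B? Yes
A = B? No
A ⊂ B: Yes (A is a proper subset of B)

Yes, A ⊂ B


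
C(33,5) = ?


C(n,k) = n! / (k!(n-k)!)
C(33,5) = 33! / (5!28!)
= 237336

C(33,5) = 237336


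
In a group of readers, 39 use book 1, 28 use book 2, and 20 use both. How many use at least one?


|A ∪ B| = |A| + |B| - |A ∩ B|
= 39 + 28 - 20
= 47

|A ∪ B| = 47


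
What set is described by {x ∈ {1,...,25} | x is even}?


Checking each candidate:
Condition: even numbers in {1,...,25}
Result = {2, 4, 6, 8, 10, 12, 14, 16, 18, 20, 22, 24}

{2, 4, 6, 8, 10, 12, 14, 16, 18, 20, 22, 24}


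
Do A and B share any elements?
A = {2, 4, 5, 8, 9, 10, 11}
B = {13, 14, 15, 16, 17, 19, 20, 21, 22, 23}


Disjoint means A ∩ B = ∅.
A ∩ B = ∅
A ∩ B = ∅, so A and B are disjoint.

No — A and B share no elements (A ∩ B = ∅), so they are disjoint


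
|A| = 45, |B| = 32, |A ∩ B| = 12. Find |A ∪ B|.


|A ∪ B| = |A| + |B| - |A ∩ B|
= 45 + 32 - 12
= 65

|A ∪ B| = 65


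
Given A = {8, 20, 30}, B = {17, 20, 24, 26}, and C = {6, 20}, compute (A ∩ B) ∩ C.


A ∩ B = {20}
(A ∩ B) ∩ C = {20}

A ∩ B ∩ C = {20}


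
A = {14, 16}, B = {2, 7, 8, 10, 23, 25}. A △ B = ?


A △ B = (A \ B) ∪ (B \ A) = elements in exactly one of A or B
A \ B = {14, 16}
B \ A = {2, 7, 8, 10, 23, 25}
A △ B = {2, 7, 8, 10, 14, 16, 23, 25}

A △ B = {2, 7, 8, 10, 14, 16, 23, 25}


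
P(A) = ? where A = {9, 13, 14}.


|A| = 3, so |P(A)| = 2^3 = 8
Enumerate subsets by cardinality (0 to 3):
∅, {9}, {13}, {14}, {9, 13}, {9, 14}, {13, 14}, {9, 13, 14}

P(A) has 8 subsets: ∅, {9}, {13}, {14}, {9, 13}, {9, 14}, {13, 14}, {9, 13, 14}


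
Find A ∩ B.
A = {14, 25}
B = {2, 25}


A ∩ B = elements in both A and B
A = {14, 25}
B = {2, 25}
A ∩ B = {25}

A ∩ B = {25}


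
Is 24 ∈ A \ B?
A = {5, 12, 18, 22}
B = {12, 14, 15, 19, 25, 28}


A = {5, 12, 18, 22}, B = {12, 14, 15, 19, 25, 28}
A \ B = elements in A but not in B
A \ B = {5, 18, 22}
Checking if 24 ∈ A \ B
24 is not in A \ B → False

24 ∉ A \ B


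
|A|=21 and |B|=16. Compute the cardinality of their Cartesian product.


|A × B| = |A| × |B|
= 21 × 16
= 336

|A × B| = 336


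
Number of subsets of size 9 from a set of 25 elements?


C(n,k) = n! / (k!(n-k)!)
C(25,9) = 25! / (9!16!)
= 2042975

C(25,9) = 2042975


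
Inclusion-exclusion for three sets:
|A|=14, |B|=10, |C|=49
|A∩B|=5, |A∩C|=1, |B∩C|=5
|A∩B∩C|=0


|A∪B∪C| = |A|+|B|+|C| - |A∩B|-|A∩C|-|B∩C| + |A∩B∩C|
= 14+10+49 - 5-1-5 + 0
= 73 - 11 + 0
= 62

|A ∪ B ∪ C| = 62


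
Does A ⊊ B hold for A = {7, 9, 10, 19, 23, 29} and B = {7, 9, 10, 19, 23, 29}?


A ⊂ B requires: A ⊆ B AND A ≠ B.
A ⊆ B? Yes
A = B? Yes
A = B, so A is not a PROPER subset.

No, A is not a proper subset of B


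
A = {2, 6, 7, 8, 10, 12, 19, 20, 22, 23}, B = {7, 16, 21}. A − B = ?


A \ B = elements in A but not in B
A = {2, 6, 7, 8, 10, 12, 19, 20, 22, 23}
B = {7, 16, 21}
Remove from A any elements in B
A \ B = {2, 6, 8, 10, 12, 19, 20, 22, 23}

A \ B = {2, 6, 8, 10, 12, 19, 20, 22, 23}


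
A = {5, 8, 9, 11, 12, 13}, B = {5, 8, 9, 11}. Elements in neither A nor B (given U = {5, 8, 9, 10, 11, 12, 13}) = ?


A = {5, 8, 9, 11, 12, 13}
B = {5, 8, 9, 11}
Region: in neither A nor B (given U = {5, 8, 9, 10, 11, 12, 13})
Elements: {10}

Elements in neither A nor B (given U = {5, 8, 9, 10, 11, 12, 13}): {10}


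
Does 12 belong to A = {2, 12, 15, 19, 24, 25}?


A = {2, 12, 15, 19, 24, 25}
Checking if 12 is in A
12 is in A → True

12 ∈ A


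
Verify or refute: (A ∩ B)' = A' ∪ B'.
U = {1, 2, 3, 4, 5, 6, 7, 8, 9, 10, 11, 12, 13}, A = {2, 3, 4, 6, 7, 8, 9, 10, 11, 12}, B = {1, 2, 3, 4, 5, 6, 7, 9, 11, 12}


LHS: A ∩ B = {2, 3, 4, 6, 7, 9, 11, 12}
(A ∩ B)' = U \ (A ∩ B) = {1, 5, 8, 10, 13}
A' = {1, 5, 13}, B' = {8, 10, 13}
Claimed RHS: A' ∪ B' = {1, 5, 8, 10, 13}
Identity is VALID: LHS = RHS = {1, 5, 8, 10, 13} ✓

Identity is valid. (A ∩ B)' = A' ∪ B' = {1, 5, 8, 10, 13}


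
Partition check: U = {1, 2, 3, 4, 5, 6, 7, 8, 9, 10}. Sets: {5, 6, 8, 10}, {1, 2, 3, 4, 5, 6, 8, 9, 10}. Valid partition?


A partition requires: (1) non-empty parts, (2) pairwise disjoint, (3) union = U
Parts: {5, 6, 8, 10}, {1, 2, 3, 4, 5, 6, 8, 9, 10}
Union of parts: {1, 2, 3, 4, 5, 6, 8, 9, 10}
U = {1, 2, 3, 4, 5, 6, 7, 8, 9, 10}
All non-empty? True
Pairwise disjoint? False
Covers U? False

No, not a valid partition
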